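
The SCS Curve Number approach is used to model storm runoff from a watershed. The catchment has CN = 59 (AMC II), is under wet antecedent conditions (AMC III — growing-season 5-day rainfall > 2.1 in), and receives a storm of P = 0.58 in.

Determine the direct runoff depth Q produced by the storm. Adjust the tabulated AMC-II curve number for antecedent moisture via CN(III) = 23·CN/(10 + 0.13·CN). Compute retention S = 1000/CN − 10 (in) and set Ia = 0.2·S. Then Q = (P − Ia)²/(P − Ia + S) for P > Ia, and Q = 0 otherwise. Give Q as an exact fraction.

Wet (AMC III): CN(III) = 23·59/(10 + 0.13·59) = 1357/(1767/100) = 135700/1767 ≈ 76.797
Retention S: 1000/CN − 10 with CN=76.797 → S = 4100/1357 ≈ 3.021 in
Ia = 0.2S: 0.2·3.021 = 0.604 in (exactly 820/1357)
P = 0.580 ≤ Ia = 0.604 in: entire storm abstracted, Q = 0.

Q = 0 in ≈ 0.000 in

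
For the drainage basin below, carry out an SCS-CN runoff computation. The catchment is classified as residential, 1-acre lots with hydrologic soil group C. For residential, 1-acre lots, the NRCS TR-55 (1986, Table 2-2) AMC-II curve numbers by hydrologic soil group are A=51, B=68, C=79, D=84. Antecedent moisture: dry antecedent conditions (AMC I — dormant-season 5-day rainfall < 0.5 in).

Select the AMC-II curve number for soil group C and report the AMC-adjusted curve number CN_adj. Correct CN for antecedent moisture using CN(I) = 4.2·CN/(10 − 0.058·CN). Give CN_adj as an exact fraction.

CN_adj = 7900/129 ≈ 61.240

NRCS table: residential, 1-acre lots, soil group C → CN(II) = 79
Dry (AMC I): CN(I) = 4.2·79/(10 − 0.058·79) = (1659/5)/(2709/500) = 7900/129 ≈ 61.240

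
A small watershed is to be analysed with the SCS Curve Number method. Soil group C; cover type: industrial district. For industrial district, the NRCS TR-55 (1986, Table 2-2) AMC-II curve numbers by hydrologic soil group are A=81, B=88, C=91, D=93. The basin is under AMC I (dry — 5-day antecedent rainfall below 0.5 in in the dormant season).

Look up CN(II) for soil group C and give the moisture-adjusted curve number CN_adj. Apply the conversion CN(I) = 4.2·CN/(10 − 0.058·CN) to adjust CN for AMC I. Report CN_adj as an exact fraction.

CN_adj = 63700/787 ≈ 80.940

NRCS table: industrial district, soil group C → CN(II) = 91
Dry (AMC I): CN(I) = 4.2·91/(10 − 0.058·91) = (1911/5)/(2361/500) = 63700/787 ≈ 80.940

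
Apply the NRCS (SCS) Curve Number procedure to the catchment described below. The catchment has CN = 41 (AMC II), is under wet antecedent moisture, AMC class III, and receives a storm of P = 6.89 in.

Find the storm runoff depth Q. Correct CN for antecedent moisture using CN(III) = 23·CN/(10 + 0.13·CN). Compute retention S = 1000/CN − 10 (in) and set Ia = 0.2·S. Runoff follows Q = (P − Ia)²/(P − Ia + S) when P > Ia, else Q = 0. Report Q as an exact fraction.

Q = 282733602529/105778856100 in ≈ 2.673 in

Adjust CN=41 to AMC III: 23·41/(10 + 0.13·41) → 943 ÷ (1533/100) = 94300/1533 ≈ 61.513
S = 1000/(94300/1533) − 10 = 5900/943 in ≈ 6.257 in
Ia = 0.2·(5900/943) = 1180/943 in ≈ 1.251 in
Excess rainfall: 6.890 − 1.251 = 5.639 in; P > Ia so Q > 0
Q = (531727/94300)²/((531727/94300) + 5900/943) = (282733602529/8892490000)/(1121727/94300) = 282733602529/105778856100 in ≈ 2.673 in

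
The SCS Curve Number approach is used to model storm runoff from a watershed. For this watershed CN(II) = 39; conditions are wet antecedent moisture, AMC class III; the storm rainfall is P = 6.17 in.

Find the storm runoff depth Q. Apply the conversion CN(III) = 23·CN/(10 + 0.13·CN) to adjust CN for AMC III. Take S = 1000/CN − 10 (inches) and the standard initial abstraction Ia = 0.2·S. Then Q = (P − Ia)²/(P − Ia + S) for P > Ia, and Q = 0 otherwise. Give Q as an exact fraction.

CN(III) from CN(II)=39: (23·39)/(10 + 0.13·39) = 89700/1507 ≈ 59.522
Retention S: 1000/CN − 10 with CN=59.522 → S = 6100/897 ≈ 6.800 in
Initial abstraction Ia = S/5 = (6100/897)/5 = 1220/897 ≈ 1.360 in
P − Ia = 6.170 − 1.360 = 431449/89700 ≈ 4.810 in (> 0, runoff occurs)
Q = (431449/89700)²/((431449/89700) + 6100/897) = (186148239601/8046090000)/(1041449/89700) = 186148239601/93417975300 in ≈ 1.993 in

Q = 186148239601/93417975300 in ≈ 1.993 in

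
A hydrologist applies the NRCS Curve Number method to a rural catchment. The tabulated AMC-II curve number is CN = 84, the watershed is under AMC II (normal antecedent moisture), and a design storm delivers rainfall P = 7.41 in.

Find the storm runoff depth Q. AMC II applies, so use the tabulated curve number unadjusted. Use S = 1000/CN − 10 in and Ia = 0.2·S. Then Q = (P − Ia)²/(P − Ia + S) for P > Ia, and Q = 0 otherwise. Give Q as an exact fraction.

Q = 217887121/39398100 in ≈ 5.530 in

Average conditions: CN = 84 (no AMC adjustment).
S = 1000/84 − 10 = 40/21 in ≈ 1.905 in
Ia = 0.2S: 0.2·1.905 = 0.381 in (exactly 8/21)
Excess rainfall: 7.410 − 0.381 = 7.029 in; P > Ia so Q > 0
Q: (14761/2100)² ÷ (18761/2100) = 217887121/39398100 in (≈ 5.530 in)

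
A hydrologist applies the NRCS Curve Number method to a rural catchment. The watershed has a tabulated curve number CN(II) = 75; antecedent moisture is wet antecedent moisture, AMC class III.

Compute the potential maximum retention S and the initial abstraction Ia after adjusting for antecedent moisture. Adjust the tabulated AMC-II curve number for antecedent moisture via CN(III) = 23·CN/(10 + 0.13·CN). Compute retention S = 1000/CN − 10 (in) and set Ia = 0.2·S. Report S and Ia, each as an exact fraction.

S = 100/69 in ≈ 1.449 in; Ia = 20/69 in ≈ 0.290 in

Wet (AMC III): CN(III) = 23·75/(10 + 0.13·75) = 1725/(79/4) = 6900/79 ≈ 87.342
S = 1000/(6900/79) − 10 = 100/69 in ≈ 1.449 in
Ia = 0.2·(100/69) = 20/69 in ≈ 0.290 in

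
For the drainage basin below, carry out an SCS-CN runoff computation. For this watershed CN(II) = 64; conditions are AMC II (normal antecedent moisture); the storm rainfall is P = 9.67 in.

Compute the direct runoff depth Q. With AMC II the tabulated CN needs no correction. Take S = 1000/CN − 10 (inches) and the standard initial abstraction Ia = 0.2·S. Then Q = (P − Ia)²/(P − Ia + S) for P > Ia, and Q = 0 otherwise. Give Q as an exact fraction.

Q = 2920681/566800 in ≈ 5.153 in

Average conditions: CN = 64 (no AMC adjustment).
Retention S: 1000/CN − 10 with CN=64.000 → S = 45/8 ≈ 5.625 in
Initial abstraction Ia = S/5 = (45/8)/5 = 9/8 ≈ 1.125 in
P − Ia = 9.670 − 1.125 = 1709/200 ≈ 8.545 in (> 0, runoff occurs)
Q: (1709/200)² ÷ (1417/100) = 2920681/566800 in (≈ 5.153 in)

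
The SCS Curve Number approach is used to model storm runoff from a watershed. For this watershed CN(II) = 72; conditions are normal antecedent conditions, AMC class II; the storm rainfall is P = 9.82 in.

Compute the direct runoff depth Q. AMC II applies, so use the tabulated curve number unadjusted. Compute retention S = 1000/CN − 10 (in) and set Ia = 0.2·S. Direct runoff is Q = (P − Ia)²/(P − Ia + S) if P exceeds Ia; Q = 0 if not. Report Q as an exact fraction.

Q = 16556761/2618550 in ≈ 6.323 in

Average conditions: CN = 72 (no AMC adjustment).
Max retention: S = 1000/72 − 10 = 35/9 in (≈ 3.889 in)
Ia = 0.2S: 0.2·3.889 = 0.778 in (exactly 7/9)
Since P=9.820 > Ia=0.778: effective rainfall P−Ia = 4069/450 in
Runoff Q = (P−Ia)²/(P−Ia+S) = (9.042)²/(9.042+3.889) = 16556761/2618550 ≈ 6.323 in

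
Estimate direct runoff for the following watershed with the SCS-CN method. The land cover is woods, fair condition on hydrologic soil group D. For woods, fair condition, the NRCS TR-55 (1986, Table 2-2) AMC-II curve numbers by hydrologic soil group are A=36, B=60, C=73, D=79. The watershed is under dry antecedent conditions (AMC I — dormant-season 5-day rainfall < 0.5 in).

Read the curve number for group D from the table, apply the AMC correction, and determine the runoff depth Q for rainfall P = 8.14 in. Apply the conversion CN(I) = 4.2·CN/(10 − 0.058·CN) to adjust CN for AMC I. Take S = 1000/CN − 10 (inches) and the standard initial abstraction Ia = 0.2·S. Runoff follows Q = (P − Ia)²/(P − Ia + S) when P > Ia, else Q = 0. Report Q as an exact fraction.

NRCS table: woods, fair condition, soil group D → CN(II) = 79
Adjust CN=79 to AMC I: 4.2·79/(10 − 0.058·79) → (1659/5) ÷ (2709/500) = 7900/129 ≈ 61.240
Retention S: 1000/CN − 10 with CN=61.240 → S = 500/79 ≈ 6.329 in
Ia = 0.2S: 0.2·6.329 = 1.266 in (exactly 100/79)
Excess rainfall: 8.140 − 1.266 = 6.874 in; P > Ia so Q > 0
Q = (27153/3950)²/((27153/3950) + 500/79) = (737285409/15602500)/(52153/3950) = 737285409/206004350 in ≈ 3.579 in

Q = 737285409/206004350 in ≈ 3.579 in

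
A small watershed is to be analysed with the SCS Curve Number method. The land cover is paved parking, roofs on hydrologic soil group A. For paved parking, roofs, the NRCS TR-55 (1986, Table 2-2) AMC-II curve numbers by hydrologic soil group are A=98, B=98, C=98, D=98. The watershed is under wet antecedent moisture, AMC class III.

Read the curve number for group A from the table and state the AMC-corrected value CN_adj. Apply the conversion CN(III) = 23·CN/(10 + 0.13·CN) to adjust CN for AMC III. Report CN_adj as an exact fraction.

CN_adj = 112700/1137 ≈ 99.120

NRCS table: paved parking, roofs, soil group A → CN(II) = 98
Wet (AMC III): CN(III) = 23·98/(10 + 0.13·98) = 2254/(1137/50) = 112700/1137 ≈ 99.120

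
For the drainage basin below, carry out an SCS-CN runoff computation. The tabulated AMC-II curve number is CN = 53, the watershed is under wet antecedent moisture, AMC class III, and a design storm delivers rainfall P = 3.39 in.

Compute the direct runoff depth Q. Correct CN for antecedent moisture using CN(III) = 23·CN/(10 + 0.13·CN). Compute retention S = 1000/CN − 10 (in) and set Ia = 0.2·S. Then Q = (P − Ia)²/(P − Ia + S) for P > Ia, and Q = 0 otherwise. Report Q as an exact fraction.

Q = 101914816081/96208477900 in ≈ 1.059 in

Adjust CN=53 to AMC III: 23·53/(10 + 0.13·53) → 1219 ÷ (1689/100) = 121900/1689 ≈ 72.173
Max retention: S = 1000/(121900/1689) − 10 = 4700/1219 in (≈ 3.856 in)
Ia = 0.2S: 0.2·3.856 = 0.771 in (exactly 940/1219)
P − Ia = 3.390 − 0.771 = 319241/121900 ≈ 2.619 in (> 0, runoff occurs)
Q = (319241/121900)²/((319241/121900) + 4700/1219) = (101914816081/14859610000)/(789241/121900) = 101914816081/96208477900 in ≈ 1.059 in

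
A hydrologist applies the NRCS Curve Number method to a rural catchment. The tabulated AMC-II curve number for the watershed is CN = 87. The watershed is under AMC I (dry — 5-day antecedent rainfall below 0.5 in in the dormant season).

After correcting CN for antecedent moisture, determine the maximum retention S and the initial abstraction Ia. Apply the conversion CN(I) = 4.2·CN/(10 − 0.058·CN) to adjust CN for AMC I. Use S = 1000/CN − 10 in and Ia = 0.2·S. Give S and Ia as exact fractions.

S = 6500/1827 in ≈ 3.558 in; Ia = 1300/1827 in ≈ 0.712 in

Dry (AMC I): CN(I) = 4.2·87/(10 − 0.058·87) = (1827/5)/(2477/500) = 182700/2477 ≈ 73.759
S = 1000/(182700/2477) − 10 = 6500/1827 in ≈ 3.558 in
Ia = 0.2S: 0.2·3.558 = 0.712 in (exactly 1300/1827)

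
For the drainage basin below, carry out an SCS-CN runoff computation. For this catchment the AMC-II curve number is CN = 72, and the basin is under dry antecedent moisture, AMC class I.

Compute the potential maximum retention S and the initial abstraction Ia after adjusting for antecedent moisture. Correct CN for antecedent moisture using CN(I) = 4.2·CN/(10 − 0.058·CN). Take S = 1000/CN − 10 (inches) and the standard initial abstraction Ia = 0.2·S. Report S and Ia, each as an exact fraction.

CN(I) from CN(II)=72: (4.2·72)/(10 − 0.058·72) = 675/13 ≈ 51.923
Max retention: S = 1000/(675/13) − 10 = 250/27 in (≈ 9.259 in)
Ia = 0.2·(250/27) = 50/27 in ≈ 1.852 in

S = 250/27 in ≈ 9.259 in; Ia = 50/27 in ≈ 1.852 in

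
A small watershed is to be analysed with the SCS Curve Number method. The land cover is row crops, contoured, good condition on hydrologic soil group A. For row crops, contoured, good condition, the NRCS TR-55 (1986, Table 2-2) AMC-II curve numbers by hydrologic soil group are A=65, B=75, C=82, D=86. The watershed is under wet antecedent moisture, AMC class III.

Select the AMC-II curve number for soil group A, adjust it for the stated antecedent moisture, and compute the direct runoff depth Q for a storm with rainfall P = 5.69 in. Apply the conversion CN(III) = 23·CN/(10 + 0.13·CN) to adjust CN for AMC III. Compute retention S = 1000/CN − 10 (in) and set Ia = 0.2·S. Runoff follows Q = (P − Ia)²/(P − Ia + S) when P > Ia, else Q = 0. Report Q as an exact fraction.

NRCS table: row crops, contoured, good condition, soil group A → CN(II) = 65
Adjust CN=65 to AMC III: 23·65/(10 + 0.13·65) → 1495 ÷ (369/20) = 29900/369 ≈ 81.030
S = 1000/(29900/369) − 10 = 700/299 in ≈ 2.341 in
Initial abstraction Ia = S/5 = (700/299)/5 = 140/299 ≈ 0.468 in
Since P=5.690 > Ia=0.468: effective rainfall P−Ia = 156131/29900 in
Q: (156131/29900)² ÷ (226131/29900) = 24376889161/6761316900 in (≈ 3.605 in)

Q = 24376889161/6761316900 in ≈ 3.605 in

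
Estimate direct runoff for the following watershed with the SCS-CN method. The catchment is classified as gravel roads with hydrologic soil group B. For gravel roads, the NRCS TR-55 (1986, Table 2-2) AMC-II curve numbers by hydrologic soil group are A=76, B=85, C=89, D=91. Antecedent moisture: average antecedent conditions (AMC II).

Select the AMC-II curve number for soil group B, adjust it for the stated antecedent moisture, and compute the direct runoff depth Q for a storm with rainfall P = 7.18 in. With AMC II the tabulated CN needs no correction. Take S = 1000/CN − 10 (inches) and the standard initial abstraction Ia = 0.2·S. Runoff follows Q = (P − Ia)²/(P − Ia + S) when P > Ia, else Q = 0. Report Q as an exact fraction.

Q = 33674809/6207550 in ≈ 5.425 in

NRCS table: gravel roads, soil group B → CN(II) = 85
Average conditions: CN = 85 (no AMC adjustment).
Max retention: S = 1000/85 − 10 = 30/17 in (≈ 1.765 in)
Ia = 0.2S: 0.2·1.765 = 0.353 in (exactly 6/17)
P − Ia = 7.180 − 0.353 = 5803/850 ≈ 6.827 in (> 0, runoff occurs)
Runoff Q = (P−Ia)²/(P−Ia+S) = (6.827)²/(6.827+1.765) = 33674809/6207550 ≈ 5.425 in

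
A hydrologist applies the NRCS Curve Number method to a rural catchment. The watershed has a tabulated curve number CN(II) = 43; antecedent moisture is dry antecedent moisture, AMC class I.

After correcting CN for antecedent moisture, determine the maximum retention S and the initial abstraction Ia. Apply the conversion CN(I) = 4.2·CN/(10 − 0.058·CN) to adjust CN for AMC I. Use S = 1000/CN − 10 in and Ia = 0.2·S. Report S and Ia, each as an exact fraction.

S = 9500/301 in ≈ 31.561 in; Ia = 1900/301 in ≈ 6.312 in

Dry (AMC I): CN(I) = 4.2·43/(10 − 0.058·43) = (903/5)/(3753/500) = 30100/1251 ≈ 24.061
Retention S: 1000/CN − 10 with CN=24.061 → S = 9500/301 ≈ 31.561 in
Ia = 0.2·(9500/301) = 1900/301 in ≈ 6.312 in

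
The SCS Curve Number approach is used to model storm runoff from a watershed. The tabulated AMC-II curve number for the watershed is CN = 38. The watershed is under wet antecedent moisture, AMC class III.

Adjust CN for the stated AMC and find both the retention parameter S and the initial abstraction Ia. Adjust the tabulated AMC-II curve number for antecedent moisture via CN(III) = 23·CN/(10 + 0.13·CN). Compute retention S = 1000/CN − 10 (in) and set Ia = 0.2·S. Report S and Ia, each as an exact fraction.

CN(III) from CN(II)=38: (23·38)/(10 + 0.13·38) = 43700/747 ≈ 58.501
Retention S: 1000/CN − 10 with CN=58.501 → S = 3100/437 ≈ 7.094 in
Ia = 0.2·(3100/437) = 620/437 in ≈ 1.419 in

S = 3100/437 in ≈ 7.094 in; Ia = 620/437 in ≈ 1.419 in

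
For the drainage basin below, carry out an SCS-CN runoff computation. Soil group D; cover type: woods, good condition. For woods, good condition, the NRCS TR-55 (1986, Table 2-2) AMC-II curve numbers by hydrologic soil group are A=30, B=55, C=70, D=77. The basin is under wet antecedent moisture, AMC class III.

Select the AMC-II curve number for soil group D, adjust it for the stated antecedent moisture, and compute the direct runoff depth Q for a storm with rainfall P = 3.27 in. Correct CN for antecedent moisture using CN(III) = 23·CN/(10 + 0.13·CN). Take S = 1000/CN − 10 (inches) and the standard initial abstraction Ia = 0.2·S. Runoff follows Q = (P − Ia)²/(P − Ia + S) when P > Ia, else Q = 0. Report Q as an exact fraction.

NRCS table: woods, good condition, soil group D → CN(II) = 77
CN(III) from CN(II)=77: (23·77)/(10 + 0.13·77) = 7700/87 ≈ 88.506
Retention S: 1000/CN − 10 with CN=88.506 → S = 100/77 ≈ 1.299 in
Ia = 0.2·(100/77) = 20/77 in ≈ 0.260 in
P − Ia = 3.270 − 0.260 = 23179/7700 ≈ 3.010 in (> 0, runoff occurs)
Q: (23179/7700)² ÷ (33179/7700) = 537266041/255478300 in (≈ 2.103 in)

Q = 537266041/255478300 in ≈ 2.103 in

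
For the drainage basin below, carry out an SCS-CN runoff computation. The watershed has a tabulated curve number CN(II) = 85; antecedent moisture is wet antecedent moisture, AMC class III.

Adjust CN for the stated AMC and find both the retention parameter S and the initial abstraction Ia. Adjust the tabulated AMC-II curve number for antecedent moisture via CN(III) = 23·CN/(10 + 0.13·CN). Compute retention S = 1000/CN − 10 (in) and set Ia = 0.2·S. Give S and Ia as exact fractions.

S = 300/391 in ≈ 0.767 in; Ia = 60/391 in ≈ 0.153 in

Adjust CN=85 to AMC III: 23·85/(10 + 0.13·85) → 1955 ÷ (421/20) = 39100/421 ≈ 92.874
Max retention: S = 1000/(39100/421) − 10 = 300/391 in (≈ 0.767 in)
Initial abstraction Ia = S/5 = (300/391)/5 = 60/391 ≈ 0.153 in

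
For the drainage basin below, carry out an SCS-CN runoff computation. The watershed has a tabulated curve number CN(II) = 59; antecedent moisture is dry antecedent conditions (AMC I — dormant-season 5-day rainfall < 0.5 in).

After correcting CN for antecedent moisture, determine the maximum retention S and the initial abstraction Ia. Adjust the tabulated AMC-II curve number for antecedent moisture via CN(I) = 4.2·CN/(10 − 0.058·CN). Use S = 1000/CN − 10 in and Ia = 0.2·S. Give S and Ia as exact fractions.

S = 20500/1239 in ≈ 16.546 in; Ia = 4100/1239 in ≈ 3.309 in

CN(I) from CN(II)=59: (4.2·59)/(10 − 0.058·59) = 123900/3289 ≈ 37.671
S = 1000/(123900/3289) − 10 = 20500/1239 in ≈ 16.546 in
Ia = 0.2·(20500/1239) = 4100/1239 in ≈ 3.309 in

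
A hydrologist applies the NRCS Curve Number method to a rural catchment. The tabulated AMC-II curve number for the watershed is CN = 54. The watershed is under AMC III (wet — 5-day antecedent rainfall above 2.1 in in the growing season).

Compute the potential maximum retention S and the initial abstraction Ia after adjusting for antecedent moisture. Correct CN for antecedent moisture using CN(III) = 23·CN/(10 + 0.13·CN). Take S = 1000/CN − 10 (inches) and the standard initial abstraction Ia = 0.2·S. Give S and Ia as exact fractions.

S = 100/27 in ≈ 3.704 in; Ia = 20/27 in ≈ 0.741 in

CN(III) from CN(II)=54: (23·54)/(10 + 0.13·54) = 2700/37 ≈ 72.973
Max retention: S = 1000/(2700/37) − 10 = 100/27 in (≈ 3.704 in)
Initial abstraction Ia = S/5 = (100/27)/5 = 20/27 ≈ 0.741 in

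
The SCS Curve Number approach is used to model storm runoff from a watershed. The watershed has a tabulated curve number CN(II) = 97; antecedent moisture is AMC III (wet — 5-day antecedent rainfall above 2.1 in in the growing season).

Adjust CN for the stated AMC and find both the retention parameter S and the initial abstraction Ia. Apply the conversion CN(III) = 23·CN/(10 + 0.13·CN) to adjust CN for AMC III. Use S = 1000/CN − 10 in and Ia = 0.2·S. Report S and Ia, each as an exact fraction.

S = 300/2231 in ≈ 0.134 in; Ia = 60/2231 in ≈ 0.027 in

Wet (AMC III): CN(III) = 23·97/(10 + 0.13·97) = 2231/(2261/100) = 223100/2261 ≈ 98.673
Max retention: S = 1000/(223100/2261) − 10 = 300/2231 in (≈ 0.134 in)
Ia = 0.2·(300/2231) = 60/2231 in ≈ 0.027 in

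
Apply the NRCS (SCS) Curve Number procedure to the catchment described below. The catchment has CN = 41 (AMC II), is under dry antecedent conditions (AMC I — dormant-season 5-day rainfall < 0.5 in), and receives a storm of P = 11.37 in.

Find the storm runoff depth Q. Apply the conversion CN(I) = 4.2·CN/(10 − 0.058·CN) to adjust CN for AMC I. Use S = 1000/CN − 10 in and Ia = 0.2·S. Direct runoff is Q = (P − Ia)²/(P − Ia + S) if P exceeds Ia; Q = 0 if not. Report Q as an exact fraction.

Q = 151287547849/287484197700 in ≈ 0.526 in

CN(I) from CN(II)=41: (4.2·41)/(10 − 0.058·41) = 86100/3811 ≈ 22.592
S = 1000/(86100/3811) − 10 = 29500/861 in ≈ 34.262 in
Ia = 0.2S: 0.2·34.262 = 6.852 in (exactly 5900/861)
P − Ia = 11.370 − 6.852 = 388957/86100 ≈ 4.518 in (> 0, runoff occurs)
Runoff Q = (P−Ia)²/(P−Ia+S) = (4.518)²/(4.518+34.262) = 151287547849/287484197700 ≈ 0.526 in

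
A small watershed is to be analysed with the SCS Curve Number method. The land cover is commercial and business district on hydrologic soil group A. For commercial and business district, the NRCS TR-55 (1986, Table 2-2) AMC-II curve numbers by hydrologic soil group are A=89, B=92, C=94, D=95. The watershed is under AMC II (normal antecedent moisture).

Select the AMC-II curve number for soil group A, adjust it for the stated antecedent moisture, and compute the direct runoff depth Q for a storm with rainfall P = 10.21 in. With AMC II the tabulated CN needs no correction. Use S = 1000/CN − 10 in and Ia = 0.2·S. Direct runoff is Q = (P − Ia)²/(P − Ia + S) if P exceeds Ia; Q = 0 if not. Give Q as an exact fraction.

NRCS table: commercial and business district, soil group A → CN(II) = 89
AMC II — tabulated CN = 89 applies directly.
Max retention: S = 1000/89 − 10 = 110/89 in (≈ 1.236 in)
Initial abstraction Ia = S/5 = (110/89)/5 = 22/89 ≈ 0.247 in
P − Ia = 10.210 − 0.247 = 88669/8900 ≈ 9.963 in (> 0, runoff occurs)
Q: (88669/8900)² ÷ (99669/8900) = 7862191561/887054100 in (≈ 8.863 in)

Q = 7862191561/887054100 in ≈ 8.863 in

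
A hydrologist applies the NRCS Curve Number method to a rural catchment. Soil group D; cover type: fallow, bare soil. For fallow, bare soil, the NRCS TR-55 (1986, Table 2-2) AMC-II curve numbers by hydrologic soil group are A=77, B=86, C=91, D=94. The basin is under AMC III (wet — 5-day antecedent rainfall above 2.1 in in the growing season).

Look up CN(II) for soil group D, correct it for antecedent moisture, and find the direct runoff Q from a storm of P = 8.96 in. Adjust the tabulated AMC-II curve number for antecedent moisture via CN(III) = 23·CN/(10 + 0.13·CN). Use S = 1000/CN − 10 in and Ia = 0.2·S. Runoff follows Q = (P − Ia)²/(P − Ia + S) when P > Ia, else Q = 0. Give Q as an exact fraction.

Q = 3619345921/419130725 in ≈ 8.635 in

NRCS table: fallow, bare soil, soil group D → CN(II) = 94
Adjust CN=94 to AMC III: 23·94/(10 + 0.13·94) → 2162 ÷ (1111/50) = 108100/1111 ≈ 97.300
Retention S: 1000/CN − 10 with CN=97.300 → S = 300/1081 ≈ 0.278 in
Initial abstraction Ia = S/5 = (300/1081)/5 = 60/1081 ≈ 0.056 in
Since P=8.960 > Ia=0.056: effective rainfall P−Ia = 240644/27025 in
Q: (240644/27025)² ÷ (248144/27025) = 3619345921/419130725 in (≈ 8.635 in)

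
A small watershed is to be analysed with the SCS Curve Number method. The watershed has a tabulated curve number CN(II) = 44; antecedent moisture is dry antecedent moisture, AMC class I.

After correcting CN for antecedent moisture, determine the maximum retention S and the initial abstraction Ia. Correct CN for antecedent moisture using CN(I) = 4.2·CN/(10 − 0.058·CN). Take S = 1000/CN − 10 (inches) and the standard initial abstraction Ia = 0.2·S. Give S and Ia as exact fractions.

CN(I) from CN(II)=44: (4.2·44)/(10 − 0.058·44) = 3300/133 ≈ 24.812
S = 1000/(3300/133) − 10 = 1000/33 in ≈ 30.303 in
Ia = 0.2·(1000/33) = 200/33 in ≈ 6.061 in

S = 1000/33 in ≈ 30.303 in; Ia = 200/33 in ≈ 6.061 in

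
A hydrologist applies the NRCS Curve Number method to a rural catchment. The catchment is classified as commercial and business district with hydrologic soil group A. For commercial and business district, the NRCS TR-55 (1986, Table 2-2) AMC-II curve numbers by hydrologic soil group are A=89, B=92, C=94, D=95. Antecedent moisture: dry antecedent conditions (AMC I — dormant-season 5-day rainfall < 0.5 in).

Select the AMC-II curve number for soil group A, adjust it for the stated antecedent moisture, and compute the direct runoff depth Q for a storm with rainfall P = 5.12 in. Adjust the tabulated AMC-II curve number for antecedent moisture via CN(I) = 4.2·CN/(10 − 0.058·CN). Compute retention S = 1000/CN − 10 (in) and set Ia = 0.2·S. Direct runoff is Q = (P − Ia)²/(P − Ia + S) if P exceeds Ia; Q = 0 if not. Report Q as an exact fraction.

NRCS table: commercial and business district, soil group A → CN(II) = 89
Adjust CN=89 to AMC I: 4.2·89/(10 − 0.058·89) → (1869/5) ÷ (2419/500) = 186900/2419 ≈ 77.263
S = 1000/(186900/2419) − 10 = 5500/1869 in ≈ 2.943 in
Initial abstraction Ia = S/5 = (5500/1869)/5 = 1100/1869 ≈ 0.589 in
Excess rainfall: 5.120 − 0.589 = 4.531 in; P > Ia so Q > 0
Q: (211732/46725)² ÷ (349232/46725) = 2801902489/1019866575 in (≈ 2.747 in)

Q = 2801902489/1019866575 in ≈ 2.747 in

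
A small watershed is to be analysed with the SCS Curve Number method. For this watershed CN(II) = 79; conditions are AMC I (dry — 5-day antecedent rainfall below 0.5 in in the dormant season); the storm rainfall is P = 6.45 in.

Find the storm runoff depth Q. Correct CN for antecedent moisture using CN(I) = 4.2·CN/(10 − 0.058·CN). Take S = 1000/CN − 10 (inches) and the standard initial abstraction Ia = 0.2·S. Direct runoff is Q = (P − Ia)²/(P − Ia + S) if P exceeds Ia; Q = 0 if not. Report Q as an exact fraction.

Q = 67092481/28741780 in ≈ 2.334 in

Adjust CN=79 to AMC I: 4.2·79/(10 − 0.058·79) → (1659/5) ÷ (2709/500) = 7900/129 ≈ 61.240
S = 1000/(7900/129) − 10 = 500/79 in ≈ 6.329 in
Ia = 0.2·(500/79) = 100/79 in ≈ 1.266 in
Excess rainfall: 6.450 − 1.266 = 5.184 in; P > Ia so Q > 0
Runoff Q = (P−Ia)²/(P−Ia+S) = (5.184)²/(5.184+6.329) = 67092481/28741780 ≈ 2.334 in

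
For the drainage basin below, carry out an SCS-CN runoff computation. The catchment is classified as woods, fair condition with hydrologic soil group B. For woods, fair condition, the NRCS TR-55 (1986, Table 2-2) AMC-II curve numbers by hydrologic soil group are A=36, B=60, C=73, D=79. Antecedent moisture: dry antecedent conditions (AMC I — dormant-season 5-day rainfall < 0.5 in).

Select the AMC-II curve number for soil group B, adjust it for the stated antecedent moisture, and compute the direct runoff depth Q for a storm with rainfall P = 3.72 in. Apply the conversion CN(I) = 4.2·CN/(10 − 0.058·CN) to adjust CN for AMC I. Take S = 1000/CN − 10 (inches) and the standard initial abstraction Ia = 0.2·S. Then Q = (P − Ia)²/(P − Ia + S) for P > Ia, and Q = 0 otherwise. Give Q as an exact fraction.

Q = 737881/40727925 in ≈ 0.018 in

NRCS table: woods, fair condition, soil group B → CN(II) = 60
Dry (AMC I): CN(I) = 4.2·60/(10 − 0.058·60) = 252/(163/25) = 6300/163 ≈ 38.650
Retention S: 1000/CN − 10 with CN=38.650 → S = 1000/63 ≈ 15.873 in
Ia = 0.2S: 0.2·15.873 = 3.175 in (exactly 200/63)
Since P=3.720 > Ia=3.175: effective rainfall P−Ia = 859/1575 in
Q = (859/1575)²/((859/1575) + 1000/63) = (737881/2480625)/(25859/1575) = 737881/40727925 in ≈ 0.018 in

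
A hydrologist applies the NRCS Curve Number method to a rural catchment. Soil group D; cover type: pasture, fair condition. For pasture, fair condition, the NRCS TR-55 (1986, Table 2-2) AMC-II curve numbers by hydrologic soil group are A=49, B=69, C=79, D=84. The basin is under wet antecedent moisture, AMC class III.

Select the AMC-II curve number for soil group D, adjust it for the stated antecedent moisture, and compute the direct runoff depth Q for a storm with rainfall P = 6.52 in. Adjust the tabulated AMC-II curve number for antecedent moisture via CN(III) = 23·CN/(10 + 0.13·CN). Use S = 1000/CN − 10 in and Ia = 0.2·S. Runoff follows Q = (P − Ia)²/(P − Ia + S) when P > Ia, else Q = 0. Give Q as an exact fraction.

NRCS table: pasture, fair condition, soil group D → CN(II) = 84
Adjust CN=84 to AMC III: 23·84/(10 + 0.13·84) → 1932 ÷ (523/25) = 48300/523 ≈ 92.352
S = 1000/(48300/523) − 10 = 400/483 in ≈ 0.828 in
Initial abstraction Ia = S/5 = (400/483)/5 = 80/483 ≈ 0.166 in
P − Ia = 6.520 − 0.166 = 76729/12075 ≈ 6.354 in (> 0, runoff occurs)
Q = (76729/12075)²/((76729/12075) + 400/483) = (5887339441/145805625)/(86729/12075) = 5887339441/1047252675 in ≈ 5.622 in

Q = 5887339441/1047252675 in ≈ 5.622 in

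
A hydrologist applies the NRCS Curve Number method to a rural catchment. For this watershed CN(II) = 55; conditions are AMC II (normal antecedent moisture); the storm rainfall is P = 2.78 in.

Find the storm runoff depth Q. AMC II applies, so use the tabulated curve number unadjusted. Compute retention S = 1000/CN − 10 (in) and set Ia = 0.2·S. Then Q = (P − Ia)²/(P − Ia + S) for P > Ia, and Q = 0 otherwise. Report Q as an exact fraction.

Q = 395641/2820950 in ≈ 0.140 in

CN(II) = 55; AMC II needs no correction.
Retention S: 1000/CN − 10 with CN=55.000 → S = 90/11 ≈ 8.182 in
Ia = 0.2·(90/11) = 18/11 in ≈ 1.636 in
P − Ia = 2.780 − 1.636 = 629/550 ≈ 1.144 in (> 0, runoff occurs)
Q = (629/550)²/((629/550) + 90/11) = (395641/302500)/(5129/550) = 395641/2820950 in ≈ 0.140 in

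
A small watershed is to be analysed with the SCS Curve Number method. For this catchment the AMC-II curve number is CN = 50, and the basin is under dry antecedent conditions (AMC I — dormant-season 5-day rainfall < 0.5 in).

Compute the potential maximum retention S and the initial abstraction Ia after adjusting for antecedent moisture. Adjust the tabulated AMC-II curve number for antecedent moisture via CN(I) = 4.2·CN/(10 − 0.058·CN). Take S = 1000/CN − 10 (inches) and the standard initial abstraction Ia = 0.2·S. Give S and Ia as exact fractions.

S = 500/21 in ≈ 23.810 in; Ia = 100/21 in ≈ 4.762 in

Dry (AMC I): CN(I) = 4.2·50/(10 − 0.058·50) = 210/(71/10) = 2100/71 ≈ 29.577
Max retention: S = 1000/(2100/71) − 10 = 500/21 in (≈ 23.810 in)
Ia = 0.2·(500/21) = 100/21 in ≈ 4.762 in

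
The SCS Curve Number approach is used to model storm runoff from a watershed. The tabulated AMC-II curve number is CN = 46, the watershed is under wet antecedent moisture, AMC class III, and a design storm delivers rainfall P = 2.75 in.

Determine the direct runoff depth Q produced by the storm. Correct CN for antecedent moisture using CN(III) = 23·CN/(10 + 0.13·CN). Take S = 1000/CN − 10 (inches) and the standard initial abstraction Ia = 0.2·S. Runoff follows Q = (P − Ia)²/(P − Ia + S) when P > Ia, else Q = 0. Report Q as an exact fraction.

CN(III) from CN(II)=46: (23·46)/(10 + 0.13·46) = 52900/799 ≈ 66.208
Retention S: 1000/CN − 10 with CN=66.208 → S = 2700/529 ≈ 5.104 in
Initial abstraction Ia = S/5 = (2700/529)/5 = 540/529 ≈ 1.021 in
Excess rainfall: 2.750 − 1.021 = 1.729 in; P > Ia so Q > 0
Runoff Q = (P−Ia)²/(P−Ia+S) = (1.729)²/(1.729+5.104) = 13388281/30595244 ≈ 0.438 in

Q = 13388281/30595244 in ≈ 0.438 in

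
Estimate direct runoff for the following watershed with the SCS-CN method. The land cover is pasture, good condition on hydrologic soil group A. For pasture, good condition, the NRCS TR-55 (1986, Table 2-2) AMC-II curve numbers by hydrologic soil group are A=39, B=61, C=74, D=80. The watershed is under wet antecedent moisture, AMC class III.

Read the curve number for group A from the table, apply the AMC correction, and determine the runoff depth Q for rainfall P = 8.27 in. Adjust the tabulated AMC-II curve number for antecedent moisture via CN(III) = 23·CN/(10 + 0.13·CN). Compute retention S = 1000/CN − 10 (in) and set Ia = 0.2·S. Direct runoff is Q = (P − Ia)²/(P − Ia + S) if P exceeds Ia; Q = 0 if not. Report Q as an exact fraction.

Q = 384175592761/110314764300 in ≈ 3.483 in

NRCS table: pasture, good condition, soil group A → CN(II) = 39
Wet (AMC III): CN(III) = 23·39/(10 + 0.13·39) = 897/(1507/100) = 89700/1507 ≈ 59.522
Max retention: S = 1000/(89700/1507) − 10 = 6100/897 in (≈ 6.800 in)
Ia = 0.2·(6100/897) = 1220/897 in ≈ 1.360 in
Excess rainfall: 8.270 − 1.360 = 6.910 in; P > Ia so Q > 0
Q = (619819/89700)²/((619819/89700) + 6100/897) = (384175592761/8046090000)/(1229819/89700) = 384175592761/110314764300 in ≈ 3.483 in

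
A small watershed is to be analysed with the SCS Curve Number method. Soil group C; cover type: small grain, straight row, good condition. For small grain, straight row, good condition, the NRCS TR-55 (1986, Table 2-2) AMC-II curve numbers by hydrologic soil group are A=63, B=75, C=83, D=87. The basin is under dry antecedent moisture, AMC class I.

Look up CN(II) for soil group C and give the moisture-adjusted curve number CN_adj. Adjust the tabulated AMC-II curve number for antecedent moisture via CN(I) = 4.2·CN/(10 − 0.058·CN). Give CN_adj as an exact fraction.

CN_adj = 174300/2593 ≈ 67.219

NRCS table: small grain, straight row, good condition, soil group C → CN(II) = 83
Adjust CN=83 to AMC I: 4.2·83/(10 − 0.058·83) → (1743/5) ÷ (2593/500) = 174300/2593 ≈ 67.219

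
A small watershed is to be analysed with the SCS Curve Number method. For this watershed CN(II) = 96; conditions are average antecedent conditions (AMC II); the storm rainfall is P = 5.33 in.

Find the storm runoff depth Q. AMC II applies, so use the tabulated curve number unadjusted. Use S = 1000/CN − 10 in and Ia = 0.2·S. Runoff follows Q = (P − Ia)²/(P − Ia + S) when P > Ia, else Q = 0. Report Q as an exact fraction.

Q = 619369/127425 in ≈ 4.861 in

AMC II — tabulated CN = 96 applies directly.
S = 1000/96 − 10 = 5/12 in ≈ 0.417 in
Ia = 0.2·(5/12) = 1/12 in ≈ 0.083 in
Since P=5.330 > Ia=0.083: effective rainfall P−Ia = 787/150 in
Q: (787/150)² ÷ (1699/300) = 619369/127425 in (≈ 4.861 in)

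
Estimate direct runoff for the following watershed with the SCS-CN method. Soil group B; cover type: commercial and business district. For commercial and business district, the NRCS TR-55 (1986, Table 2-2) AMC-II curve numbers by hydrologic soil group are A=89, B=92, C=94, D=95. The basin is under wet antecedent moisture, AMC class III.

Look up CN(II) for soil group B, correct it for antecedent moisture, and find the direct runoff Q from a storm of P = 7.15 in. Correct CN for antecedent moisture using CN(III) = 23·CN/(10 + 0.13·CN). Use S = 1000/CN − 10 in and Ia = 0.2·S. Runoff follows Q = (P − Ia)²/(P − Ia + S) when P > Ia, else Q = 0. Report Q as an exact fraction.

NRCS table: commercial and business district, soil group B → CN(II) = 92
CN(III) from CN(II)=92: (23·92)/(10 + 0.13·92) = 52900/549 ≈ 96.357
Max retention: S = 1000/(52900/549) − 10 = 200/529 in (≈ 0.378 in)
Ia = 0.2·(200/529) = 40/529 in ≈ 0.076 in
Excess rainfall: 7.150 − 0.076 = 7.074 in; P > Ia so Q > 0
Q = (74847/10580)²/((74847/10580) + 200/529) = (5602073409/111936400)/(78847/10580) = 5602073409/834201260 in ≈ 6.715 in

Q = 5602073409/834201260 in ≈ 6.715 in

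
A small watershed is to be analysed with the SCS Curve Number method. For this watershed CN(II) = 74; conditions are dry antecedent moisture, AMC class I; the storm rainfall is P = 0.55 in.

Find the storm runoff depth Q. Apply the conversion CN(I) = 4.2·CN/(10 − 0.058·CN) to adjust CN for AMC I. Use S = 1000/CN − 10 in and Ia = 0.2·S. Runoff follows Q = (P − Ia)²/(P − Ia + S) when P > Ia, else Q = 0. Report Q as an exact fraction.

Dry (AMC I): CN(I) = 4.2·74/(10 − 0.058·74) = (1554/5)/(1427/250) = 77700/1427 ≈ 54.450
Max retention: S = 1000/(77700/1427) − 10 = 6500/777 in (≈ 8.366 in)
Ia = 0.2S: 0.2·8.366 = 1.673 in (exactly 1300/777)
P = 0.550 ≤ Ia = 1.673 in: entire storm abstracted, Q = 0.

Q = 0 in ≈ 0.000 in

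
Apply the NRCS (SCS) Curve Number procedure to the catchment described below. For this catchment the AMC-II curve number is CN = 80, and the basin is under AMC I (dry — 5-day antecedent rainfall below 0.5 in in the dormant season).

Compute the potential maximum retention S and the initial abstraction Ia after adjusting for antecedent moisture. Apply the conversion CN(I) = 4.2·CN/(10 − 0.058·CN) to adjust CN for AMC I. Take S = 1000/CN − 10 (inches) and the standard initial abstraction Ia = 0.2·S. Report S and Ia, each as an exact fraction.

S = 125/21 in ≈ 5.952 in; Ia = 25/21 in ≈ 1.190 in

CN(I) from CN(II)=80: (4.2·80)/(10 − 0.058·80) = 4200/67 ≈ 62.687
Max retention: S = 1000/(4200/67) − 10 = 125/21 in (≈ 5.952 in)
Ia = 0.2·(125/21) = 25/21 in ≈ 1.190 in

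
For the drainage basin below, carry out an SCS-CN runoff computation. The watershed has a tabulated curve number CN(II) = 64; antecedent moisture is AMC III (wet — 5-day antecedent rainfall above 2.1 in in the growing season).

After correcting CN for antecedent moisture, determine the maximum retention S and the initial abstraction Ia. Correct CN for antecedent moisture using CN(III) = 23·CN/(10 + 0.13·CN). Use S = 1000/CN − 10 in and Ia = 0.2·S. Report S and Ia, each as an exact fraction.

Wet (AMC III): CN(III) = 23·64/(10 + 0.13·64) = 1472/(458/25) = 18400/229 ≈ 80.349
Max retention: S = 1000/(18400/229) − 10 = 225/92 in (≈ 2.446 in)
Initial abstraction Ia = S/5 = (225/92)/5 = 45/92 ≈ 0.489 in

S = 225/92 in ≈ 2.446 in; Ia = 45/92 in ≈ 0.489 in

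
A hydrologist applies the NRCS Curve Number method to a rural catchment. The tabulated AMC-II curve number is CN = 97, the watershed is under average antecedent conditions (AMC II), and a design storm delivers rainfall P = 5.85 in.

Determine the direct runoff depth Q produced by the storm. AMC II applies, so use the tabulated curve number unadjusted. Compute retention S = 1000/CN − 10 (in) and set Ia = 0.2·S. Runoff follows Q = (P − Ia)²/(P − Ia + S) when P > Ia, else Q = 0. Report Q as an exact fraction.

AMC II — tabulated CN = 97 applies directly.
Retention S: 1000/CN − 10 with CN=97.000 → S = 30/97 ≈ 0.309 in
Initial abstraction Ia = S/5 = (30/97)/5 = 6/97 ≈ 0.062 in
P − Ia = 5.850 − 0.062 = 11229/1940 ≈ 5.788 in (> 0, runoff occurs)
Q: (11229/1940)² ÷ (11829/1940) = 42030147/7649420 in (≈ 5.495 in)

Q = 42030147/7649420 in ≈ 5.495 in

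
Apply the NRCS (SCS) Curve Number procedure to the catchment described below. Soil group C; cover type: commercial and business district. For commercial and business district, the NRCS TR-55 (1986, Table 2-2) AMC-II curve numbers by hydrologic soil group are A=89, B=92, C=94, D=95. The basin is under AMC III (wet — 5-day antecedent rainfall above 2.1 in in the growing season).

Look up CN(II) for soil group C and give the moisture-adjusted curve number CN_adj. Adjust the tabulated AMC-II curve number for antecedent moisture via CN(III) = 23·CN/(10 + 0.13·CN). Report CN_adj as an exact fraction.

CN_adj = 108100/1111 ≈ 97.300

NRCS table: commercial and business district, soil group C → CN(II) = 94
Adjust CN=94 to AMC III: 23·94/(10 + 0.13·94) → 2162 ÷ (1111/50) = 108100/1111 ≈ 97.300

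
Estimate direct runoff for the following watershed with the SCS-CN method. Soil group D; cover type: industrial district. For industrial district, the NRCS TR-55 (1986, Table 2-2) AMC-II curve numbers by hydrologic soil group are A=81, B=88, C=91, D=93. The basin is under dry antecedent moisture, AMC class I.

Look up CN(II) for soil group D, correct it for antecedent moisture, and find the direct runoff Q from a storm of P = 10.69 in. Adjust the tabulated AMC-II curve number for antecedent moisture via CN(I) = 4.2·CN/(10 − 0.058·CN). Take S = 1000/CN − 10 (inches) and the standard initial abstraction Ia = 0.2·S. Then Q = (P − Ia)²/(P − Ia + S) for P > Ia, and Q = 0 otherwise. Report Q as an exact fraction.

NRCS table: industrial district, soil group D → CN(II) = 93
CN(I) from CN(II)=93: (4.2·93)/(10 − 0.058·93) = 27900/329 ≈ 84.802
S = 1000/(27900/329) − 10 = 500/279 in ≈ 1.792 in
Ia = 0.2·(500/279) = 100/279 in ≈ 0.358 in
Excess rainfall: 10.690 − 0.358 = 10.332 in; P > Ia so Q > 0
Runoff Q = (P−Ia)²/(P−Ia+S) = (10.332)²/(10.332+1.792) = 83088639001/9437202900 ≈ 8.804 in

Q = 83088639001/9437202900 in ≈ 8.804 in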